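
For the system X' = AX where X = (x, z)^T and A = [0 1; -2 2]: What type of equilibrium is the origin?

unstable spiral

A = [[0,1],[-2,2]]; det(A-λI) = λ^2 - 2λ + 2.
λ = 1 ± i: positive real part.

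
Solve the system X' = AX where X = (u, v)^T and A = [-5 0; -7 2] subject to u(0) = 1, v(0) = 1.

Coefficient matrix A = [[-5, 0], [-7, 2]].
Characteristic polynomial det(A - λI) = λ^2 + 3λ - 10 = 0.
Eigenvalues λ = 2, -5.
For λ=2: (A-λI) row 1 is [-7, 0], so an eigenvector is (0, 1).
For λ=-5: (A-λI) row 2 is [-7, 7], so an eigenvector is (-1, -1).
General solution: c_1e^(2t)(0,1) + c_2e^(-5t)(-1,-1).
Applying u(0)=1, v(0)=1 gives c_1=0, c_2=-1.

u(t) = e^(-5t), v(t) = e^(-5t)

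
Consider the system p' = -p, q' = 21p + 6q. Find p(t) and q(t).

Coefficient matrix A = [[-1, 0], [21, 6]].
Characteristic polynomial det(A - λI) = λ^2 - 5λ - 6 = 0.
Eigenvalues λ = -1, 6.
For λ=-1: (A-λI) row 2 is [21, 7], so an eigenvector is (-1, 3).
For λ=6: (A-λI) row 1 is [-7, 0], so an eigenvector is (0, 1).
General solution: c_1e^(-t)(-1,3) + c_2e^(6t)(0,1).

p(t) = -c_1e^(-t), q(t) = 3c_1e^(-t) + c_2e^(6t)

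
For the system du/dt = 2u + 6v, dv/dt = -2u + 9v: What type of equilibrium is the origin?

unstable node

A = [[2,6],[-2,9]]; det(A-λI) = λ^2 - 11λ + 30.
λ = 5, 6: both positive.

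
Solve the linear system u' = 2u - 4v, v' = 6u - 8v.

u(t) = -2C_1e^(-4t) + C_2e^(-2t), v(t) = -3C_1e^(-4t) + C_2e^(-2t)

Coefficient matrix A = [[2, -4], [6, -8]].
Characteristic polynomial det(A - λI) = λ^2 + 6λ + 8 = 0.
Eigenvalues λ = -4, -2.
For λ=-4: (A-λI) row 1 is [6, -4], so an eigenvector is (-2, -3).
For λ=-2: (A-λI) row 1 is [4, -4], so an eigenvector is (1, 1).
General solution: C_1e^(-4t)(-2,-3) + C_2e^(-2t)(1,1).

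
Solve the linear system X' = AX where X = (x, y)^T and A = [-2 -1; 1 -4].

Coefficient matrix A = [[-2, -1], [1, -4]].
Characteristic polynomial det(A - λI) = λ^2 + 6λ + 9 = 0.
Single eigenvalue λ = -3 with algebraic multiplicity 2.
Eigenvector v = (-1,-1); generalized eigenvector w with (A-λI)w=v is (1,2).
General solution: e^(-3t)[K_1·v + K_2·(t·v + w)].

x(t) = -K_1e^(-3t) - K_2te^(-3t) + K_2e^(-3t), y(t) = -K_1e^(-3t) - K_2te^(-3t) + 2K_2e^(-3t)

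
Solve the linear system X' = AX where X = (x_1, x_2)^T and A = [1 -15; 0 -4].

x_1(t) = 3K_1e^(-4t) + K_2e^(t), x_2(t) = K_1e^(-4t)

Coefficient matrix A = [[1, -15], [0, -4]].
Characteristic polynomial det(A - λI) = λ^2 + 3λ - 4 = 0.
Eigenvalues λ = -4, 1.
For λ=-4: (A-λI) row 1 is [5, -15], so an eigenvector is (3, 1).
For λ=1: (A-λI) row 1 is [0, -15], so an eigenvector is (1, 0).
General solution: K_1e^(-4t)(3,1) + K_2e^(t)(1,0).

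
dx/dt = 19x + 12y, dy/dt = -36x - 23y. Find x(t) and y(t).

x(t) = 2c_1e^(t) - c_2e^(-5t), y(t) = -3c_1e^(t) + 2c_2e^(-5t)

Coefficient matrix A = [[19, 12], [-36, -23]].
Characteristic polynomial det(A - λI) = λ^2 + 4λ - 5 = 0.
Eigenvalues λ = 1, -5.
For λ=1: (A-λI) row 1 is [18, 12], so an eigenvector is (2, -3).
For λ=-5: (A-λI) row 1 is [24, 12], so an eigenvector is (-1, 2).
General solution: c_1e^(t)(2,-3) + c_2e^(-5t)(-1,2).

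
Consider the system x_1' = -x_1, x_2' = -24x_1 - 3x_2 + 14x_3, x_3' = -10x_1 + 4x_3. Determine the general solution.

Coefficient matrix A = [[-1, 0, 0], [-24, -3, 14], [-10, 0, 4]].
det(A - λI) = 0 gives eigenvalues λ = -3, -1, 4.
For λ=-3: eigenvector (0,1,0).
For λ=-1: eigenvector (1,2,2).
For λ=4: eigenvector (0,2,1).
General solution: K_1e^(-3t)(0,1,0) + K_2e^(-t)(1,2,2) + K_3e^(4t)(0,2,1).

x_1(t) = K_2e^(-t), x_2(t) = K_1e^(-3t) + 2K_2e^(-t) + 2K_3e^(4t), x_3(t) = 2K_2e^(-t) + K_3e^(4t)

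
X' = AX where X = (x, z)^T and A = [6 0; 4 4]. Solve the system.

Coefficient matrix A = [[6, 0], [4, 4]].
Characteristic polynomial det(A - λI) = λ^2 - 10λ + 24 = 0.
Eigenvalues λ = 6, 4.
For λ=6: (A-λI) row 2 is [4, -2], so an eigenvector is (1, 2).
For λ=4: (A-λI) row 1 is [2, 0], so an eigenvector is (0, -1).
General solution: C_1e^(6t)(1,2) + C_2e^(4t)(0,-1).

x(t) = C_1e^(6t), z(t) = 2C_1e^(6t) - C_2e^(4t)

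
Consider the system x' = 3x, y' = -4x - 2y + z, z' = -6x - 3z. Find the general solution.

Coefficient matrix A = [[3, 0, 0], [-4, -2, 1], [-6, 0, -3]].
det(A - λI) = 0 gives eigenvalues λ = 3, -3, -2.
For λ=3: eigenvector (1,-1,-1).
For λ=-3: eigenvector (0,-1,1).
For λ=-2: eigenvector (0,1,0).
General solution: c_1e^(3t)(1,-1,-1) + c_2e^(-3t)(0,-1,1) + c_3e^(-2t)(0,1,0).

x(t) = c_1e^(3t), y(t) = -c_1e^(3t) - c_2e^(-3t) + c_3e^(-2t), z(t) = -c_1e^(3t) + c_2e^(-3t)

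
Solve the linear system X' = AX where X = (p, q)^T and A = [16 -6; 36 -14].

Coefficient matrix A = [[16, -6], [36, -14]].
Characteristic polynomial det(A - λI) = λ^2 - 2λ - 8 = 0.
Eigenvalues λ = 4, -2.
For λ=4: (A-λI) row 1 is [12, -6], so an eigenvector is (-1, -2).
For λ=-2: (A-λI) row 1 is [18, -6], so an eigenvector is (-1, -3).
General solution: K_1e^(4t)(-1,-2) + K_2e^(-2t)(-1,-3).

p(t) = -K_1e^(4t) - K_2e^(-2t), q(t) = -2K_1e^(4t) - 3K_2e^(-2t)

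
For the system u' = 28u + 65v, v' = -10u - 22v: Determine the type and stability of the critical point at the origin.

unstable spiral

A = [[28,65],[-10,-22]]; det(A-λI) = λ^2 - 6λ + 34.
λ = 3 ± 5i: positive real part.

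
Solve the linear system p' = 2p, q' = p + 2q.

Coefficient matrix A = [[2, 0], [1, 2]].
Characteristic polynomial det(A - λI) = λ^2 - 4λ + 4 = 0.
Single eigenvalue λ = 2 with algebraic multiplicity 2.
Eigenvector v = (0,-1); generalized eigenvector w with (A-λI)w=v is (-1,-2).
General solution: e^(2t)[c_1·v + c_2·(t·v + w)].

p(t) = -c_2e^(2t), q(t) = -c_1e^(2t) - c_2te^(2t) - 2c_2e^(2t)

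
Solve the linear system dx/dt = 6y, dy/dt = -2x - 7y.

Coefficient matrix A = [[0, 6], [-2, -7]].
Characteristic polynomial det(A - λI) = λ^2 + 7λ + 12 = 0.
Eigenvalues λ = -3, -4.
For λ=-3: (A-λI) row 1 is [3, 6], so an eigenvector is (-2, 1).
For λ=-4: (A-λI) row 1 is [4, 6], so an eigenvector is (3, -2).
General solution: C_1e^(-3t)(-2,1) + C_2e^(-4t)(3,-2).

x(t) = -2C_1e^(-3t) + 3C_2e^(-4t), y(t) = C_1e^(-3t) - 2C_2e^(-4t)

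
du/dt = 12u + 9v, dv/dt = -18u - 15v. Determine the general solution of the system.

Coefficient matrix A = [[12, 9], [-18, -15]].
Characteristic polynomial det(A - λI) = λ^2 + 3λ - 18 = 0.
Eigenvalues λ = -6, 3.
For λ=-6: (A-λI) row 1 is [18, 9], so an eigenvector is (1, -2).
For λ=3: (A-λI) row 1 is [9, 9], so an eigenvector is (-1, 1).
General solution: c_1e^(-6t)(1,-2) + c_2e^(3t)(-1,1).

u(t) = c_1e^(-6t) - c_2e^(3t), v(t) = -2c_1e^(-6t) + c_2e^(3t)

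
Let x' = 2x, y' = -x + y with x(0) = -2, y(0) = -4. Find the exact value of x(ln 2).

-8

A = [[2,0],[-1,1]]; eigenvalues λ = 1, 2.
Eigenvectors: (0,-1) for λ=1, (1,-1) for λ=2.
From the initial condition, c_1 = 6, c_2 = -2.
x(ln 2) = (6)(2^1)(0) + (-2)(2^2)(1) = -8.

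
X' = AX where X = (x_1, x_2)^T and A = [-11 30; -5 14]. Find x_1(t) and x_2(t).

Coefficient matrix A = [[-11, 30], [-5, 14]].
Characteristic polynomial det(A - λI) = λ^2 - 3λ - 4 = 0.
Eigenvalues λ = -1, 4.
For λ=-1: (A-λI) row 1 is [-10, 30], so an eigenvector is (3, 1).
For λ=4: (A-λI) row 1 is [-15, 30], so an eigenvector is (-2, -1).
General solution: c_1e^(-t)(3,1) + c_2e^(4t)(-2,-1).

x_1(t) = 3c_1e^(-t) - 2c_2e^(4t), x_2(t) = c_1e^(-t) - c_2e^(4t)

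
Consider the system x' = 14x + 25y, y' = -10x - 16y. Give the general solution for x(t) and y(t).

Coefficient matrix A = [[14, 25], [-10, -16]].
Characteristic polynomial det(A - λI) = λ^2 + 2λ + 26 = 0.
Eigenvalues λ = -1 ± 5i (complex conjugate pair).
For λ=-1+5i: an eigenvector is (2,-1) - i(1,-1) = (2 - i, -1 + i).
A real fundamental pair from Re and Im of e^((-1+5i)t)v: X_1 = e^(-t)(cos(5t)·(2,-1) + sin(5t)·(1,-1)), X_2 = e^(-t)(sin(5t)·(2,-1) - cos(5t)·(1,-1)).
General solution: c_1X_1 + c_2X_2.

x(t) = c_1e^(-t)sin(5t) + 2c_1e^(-t)cos(5t) + 2c_2e^(-t)sin(5t) - c_2e^(-t)cos(5t), y(t) = -c_1e^(-t)sin(5t) - c_1e^(-t)cos(5t) - c_2e^(-t)sin(5t) + c_2e^(-t)cos(5t)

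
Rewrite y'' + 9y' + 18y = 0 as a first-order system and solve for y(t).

y(t) = K_1e^(-6t) + K_2e^(-3t)

Let x_1 = y, x_2 = y'. Then x_1' = x_2 and x_2' = -18x_1 - 9x_2.
A = [[0,1],[-18,-9]]; det(A-λI) = λ^2 + 9λ + 18.
Eigenvalues λ = -6, -3 with eigenvectors (1,-6), (1,-3).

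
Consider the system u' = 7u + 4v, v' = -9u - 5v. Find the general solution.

u(t) = 2C_1e^(t) + 2C_2te^(t) - C_2e^(t), v(t) = -3C_1e^(t) - 3C_2te^(t) + 2C_2e^(t)

Coefficient matrix A = [[7, 4], [-9, -5]].
Characteristic polynomial det(A - λI) = λ^2 - 2λ + 1 = 0.
Single eigenvalue λ = 1 with algebraic multiplicity 2.
Eigenvector v = (2,-3); generalized eigenvector w with (A-λI)w=v is (-1,2).
General solution: e^(t)[C_1·v + C_2·(t·v + w)].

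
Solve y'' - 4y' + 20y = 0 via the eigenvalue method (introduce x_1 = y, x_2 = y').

y(t) = C_1e^(2t)cos(4t) + C_2e^(2t)sin(4t)

Let x_1 = y, x_2 = y'. Then x_1' = x_2 and x_2' = -20x_1 + 4x_2.
A = [[0,1],[-20,4]]; det(A-λI) = λ^2 - 4λ + 20.
Eigenvalues λ = 2 ± 4i.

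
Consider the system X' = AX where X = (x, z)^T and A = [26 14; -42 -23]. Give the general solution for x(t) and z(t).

Coefficient matrix A = [[26, 14], [-42, -23]].
Characteristic polynomial det(A - λI) = λ^2 - 3λ - 10 = 0.
Eigenvalues λ = 5, -2.
For λ=5: (A-λI) row 1 is [21, 14], so an eigenvector is (-2, 3).
For λ=-2: (A-λI) row 1 is [28, 14], so an eigenvector is (-1, 2).
General solution: C_1e^(5t)(-2,3) + C_2e^(-2t)(-1,2).

x(t) = -2C_1e^(5t) - C_2e^(-2t), z(t) = 3C_1e^(5t) + 2C_2e^(-2t)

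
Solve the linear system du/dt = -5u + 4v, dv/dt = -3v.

u(t) = 2C_1e^(-3t) - C_2e^(-5t), v(t) = C_1e^(-3t)

Coefficient matrix A = [[-5, 4], [0, -3]].
Characteristic polynomial det(A - λI) = λ^2 + 8λ + 15 = 0.
Eigenvalues λ = -3, -5.
For λ=-3: (A-λI) row 1 is [-2, 4], so an eigenvector is (2, 1).
For λ=-5: (A-λI) row 1 is [0, 4], so an eigenvector is (-1, 0).
General solution: C_1e^(-3t)(2,1) + C_2e^(-5t)(-1,0).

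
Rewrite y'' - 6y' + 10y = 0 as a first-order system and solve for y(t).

y(t) = K_1e^(3t)cos(t) + K_2e^(3t)sin(t)

Let x_1 = y, x_2 = y'. Then x_1' = x_2 and x_2' = -10x_1 + 6x_2.
A = [[0,1],[-10,6]]; det(A-λI) = λ^2 - 6λ + 10.
Eigenvalues λ = 3 ± i.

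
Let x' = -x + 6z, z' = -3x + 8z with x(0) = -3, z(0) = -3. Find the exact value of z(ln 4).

A = [[-1,6],[-3,8]]; eigenvalues λ = 5, 2.
Eigenvectors: (1,1) for λ=5, (-2,-1) for λ=2.
From the initial condition, c_1 = -3, c_2 = 0.
z(ln 4) = (-3)(4^5)(1) + (0)(4^2)(-1) = -3072.

-3072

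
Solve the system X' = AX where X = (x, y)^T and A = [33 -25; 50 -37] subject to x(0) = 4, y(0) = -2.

Coefficient matrix A = [[33, -25], [50, -37]].
Characteristic polynomial det(A - λI) = λ^2 + 4λ + 29 = 0.
Eigenvalues λ = -2 ± 5i (complex conjugate pair).
For λ=-2+5i: an eigenvector is (-2,-3) - i(1,1) = (-2 - i, -3 - i).
A real fundamental pair from Re and Im of e^((-2+5i)t)v: X_1 = e^(-2t)(cos(5t)·(-2,-3) + sin(5t)·(1,1)), X_2 = e^(-2t)(sin(5t)·(-2,-3) - cos(5t)·(1,1)).
General solution: K_1X_1 + K_2X_2.
Applying x(0)=4, y(0)=-2 gives K_1=6, K_2=-16.

x(t) = 38e^(-2t)sin(5t) + 4e^(-2t)cos(5t), y(t) = 54e^(-2t)sin(5t) - 2e^(-2t)cos(5t)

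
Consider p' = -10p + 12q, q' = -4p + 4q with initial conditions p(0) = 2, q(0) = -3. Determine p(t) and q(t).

p(t) = -24e^(-2t) + 26e^(-4t), q(t) = -16e^(-2t) + 13e^(-4t)

Coefficient matrix A = [[-10, 12], [-4, 4]].
Characteristic polynomial det(A - λI) = λ^2 + 6λ + 8 = 0.
Eigenvalues λ = -4, -2.
For λ=-4: (A-λI) row 1 is [-6, 12], so an eigenvector is (2, 1).
For λ=-2: (A-λI) row 1 is [-8, 12], so an eigenvector is (-3, -2).
General solution: c_1e^(-4t)(2,1) + c_2e^(-2t)(-3,-2).
Applying p(0)=2, q(0)=-3 gives c_1=13, c_2=8.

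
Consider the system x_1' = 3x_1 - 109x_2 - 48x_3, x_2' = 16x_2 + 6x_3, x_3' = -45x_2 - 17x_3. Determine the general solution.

Coefficient matrix A = [[3, -109, -48], [0, 16, 6], [0, -45, -17]].
det(A - λI) = 0 gives eigenvalues λ = 3, -2, 1.
For λ=3: eigenvector (1,0,0).
For λ=-2: eigenvector (7,-1,3).
For λ=1: eigenvector (-11,2,-5).
General solution: c_1e^(3t)(1,0,0) + c_2e^(-2t)(7,-1,3) + c_3e^(t)(-11,2,-5).

x_1(t) = c_1e^(3t) + 7c_2e^(-2t) - 11c_3e^(t), x_2(t) = -c_2e^(-2t) + 2c_3e^(t), x_3(t) = 3c_2e^(-2t) - 5c_3e^(t)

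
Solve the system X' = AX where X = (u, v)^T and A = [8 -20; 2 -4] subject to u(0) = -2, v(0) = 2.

u(t) = -26e^(2t)sin(2t) - 2e^(2t)cos(2t), v(t) = -8e^(2t)sin(2t) + 2e^(2t)cos(2t)

Coefficient matrix A = [[8, -20], [2, -4]].
Characteristic polynomial det(A - λI) = λ^2 - 4λ + 8 = 0.
Eigenvalues λ = 2 ± 2i (complex conjugate pair).
For λ=2+2i: an eigenvector is (3,1) - i(-1,0) = (3 + i, 1).
A real fundamental pair from Re and Im of e^((2+2i)t)v: X_1 = e^(2t)(cos(2t)·(3,1) + sin(2t)·(-1,0)), X_2 = e^(2t)(sin(2t)·(3,1) - cos(2t)·(-1,0)).
General solution: K_1X_1 + K_2X_2.
Applying u(0)=-2, v(0)=2 gives K_1=2, K_2=-8.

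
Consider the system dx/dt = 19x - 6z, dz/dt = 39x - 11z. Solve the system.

Coefficient matrix A = [[19, -6], [39, -11]].
Characteristic polynomial det(A - λI) = λ^2 - 8λ + 25 = 0.
Eigenvalues λ = 4 ± 3i (complex conjugate pair).
For λ=4+3i: an eigenvector is (-1,-2) - i(-1,-3) = (-1 + i, -2 + 3i).
A real fundamental pair from Re and Im of e^((4+3i)t)v: X_1 = e^(4t)(cos(3t)·(-1,-2) + sin(3t)·(-1,-3)), X_2 = e^(4t)(sin(3t)·(-1,-2) - cos(3t)·(-1,-3)).
General solution: K_1X_1 + K_2X_2.

x(t) = -K_1e^(4t)sin(3t) - K_1e^(4t)cos(3t) - K_2e^(4t)sin(3t) + K_2e^(4t)cos(3t), z(t) = -3K_1e^(4t)sin(3t) - 2K_1e^(4t)cos(3t) - 2K_2e^(4t)sin(3t) + 3K_2e^(4t)cos(3t)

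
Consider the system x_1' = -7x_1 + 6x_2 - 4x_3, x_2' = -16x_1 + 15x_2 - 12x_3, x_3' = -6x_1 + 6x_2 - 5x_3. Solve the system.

x_1(t) = K_1e^(-t) + 3K_2e^(3t) + K_3e^(t), x_2(t) = K_1e^(-t) + 7K_2e^(3t) + 2K_3e^(t), x_3(t) = 3K_2e^(3t) + K_3e^(t)

Coefficient matrix A = [[-7, 6, -4], [-16, 15, -12], [-6, 6, -5]].
det(A - λI) = 0 gives eigenvalues λ = -1, 3, 1.
For λ=-1: eigenvector (1,1,0).
For λ=3: eigenvector (3,7,3).
For λ=1: eigenvector (1,2,1).
General solution: K_1e^(-t)(1,1,0) + K_2e^(3t)(3,7,3) + K_3e^(t)(1,2,1).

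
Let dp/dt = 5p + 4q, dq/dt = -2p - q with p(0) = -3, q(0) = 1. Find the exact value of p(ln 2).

-30

A = [[5,4],[-2,-1]]; eigenvalues λ = 3, 1.
Eigenvectors: (-2,1) for λ=3, (-1,1) for λ=1.
From the initial condition, c_1 = 2, c_2 = -1.
p(ln 2) = (2)(2^3)(-2) + (-1)(2^1)(-1) = -30.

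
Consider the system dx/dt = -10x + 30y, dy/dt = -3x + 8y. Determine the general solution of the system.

x(t) = -K_1e^(-t)sin(3t) - 3K_1e^(-t)cos(3t) - 3K_2e^(-t)sin(3t) + K_2e^(-t)cos(3t), y(t) = -K_1e^(-t)cos(3t) - K_2e^(-t)sin(3t)

Coefficient matrix A = [[-10, 30], [-3, 8]].
Characteristic polynomial det(A - λI) = λ^2 + 2λ + 10 = 0.
Eigenvalues λ = -1 ± 3i (complex conjugate pair).
For λ=-1+3i: an eigenvector is (-3,-1) - i(-1,0) = (-3 + i, -1).
A real fundamental pair from Re and Im of e^((-1+3i)t)v: X_1 = e^(-t)(cos(3t)·(-3,-1) + sin(3t)·(-1,0)), X_2 = e^(-t)(sin(3t)·(-3,-1) - cos(3t)·(-1,0)).
General solution: K_1X_1 + K_2X_2.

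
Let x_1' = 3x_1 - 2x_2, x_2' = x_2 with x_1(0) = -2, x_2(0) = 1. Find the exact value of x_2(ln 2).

2

A = [[3,-2],[0,1]]; eigenvalues λ = 1, 3.
Eigenvectors: (-1,-1) for λ=1, (1,0) for λ=3.
From the initial condition, c_1 = -1, c_2 = -3.
x_2(ln 2) = (-1)(2^1)(-1) + (-3)(2^3)(0) = 2.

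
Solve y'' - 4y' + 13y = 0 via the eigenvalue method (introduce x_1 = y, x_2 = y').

y(t) = C_1e^(2t)cos(3t) + C_2e^(2t)sin(3t)

Let x_1 = y, x_2 = y'. Then x_1' = x_2 and x_2' = -13x_1 + 4x_2.
A = [[0,1],[-13,4]]; det(A-λI) = λ^2 - 4λ + 13.
Eigenvalues λ = 2 ± 3i.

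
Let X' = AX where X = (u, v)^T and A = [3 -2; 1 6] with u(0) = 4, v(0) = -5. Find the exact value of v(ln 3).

A = [[3,-2],[1,6]]; eigenvalues λ = 4, 5.
Eigenvectors: (2,-1) for λ=4, (1,-1) for λ=5.
From the initial condition, c_1 = -1, c_2 = 6.
v(ln 3) = (-1)(3^4)(-1) + (6)(3^5)(-1) = -1377.

-1377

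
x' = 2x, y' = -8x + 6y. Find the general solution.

x(t) = C_1e^(2t), y(t) = 2C_1e^(2t) + C_2e^(6t)

Coefficient matrix A = [[2, 0], [-8, 6]].
Characteristic polynomial det(A - λI) = λ^2 - 8λ + 12 = 0.
Eigenvalues λ = 2, 6.
For λ=2: (A-λI) row 2 is [-8, 4], so an eigenvector is (1, 2).
For λ=6: (A-λI) row 1 is [-4, 0], so an eigenvector is (0, 1).
General solution: C_1e^(2t)(1,2) + C_2e^(6t)(0,1).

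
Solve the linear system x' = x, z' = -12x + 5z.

x(t) = -C_2e^(t), z(t) = C_1e^(5t) - 3C_2e^(t)

Coefficient matrix A = [[1, 0], [-12, 5]].
Characteristic polynomial det(A - λI) = λ^2 - 6λ + 5 = 0.
Eigenvalues λ = 5, 1.
For λ=5: (A-λI) row 1 is [-4, 0], so an eigenvector is (0, 1).
For λ=1: (A-λI) row 2 is [-12, 4], so an eigenvector is (-1, -3).
General solution: C_1e^(5t)(0,1) + C_2e^(t)(-1,-3).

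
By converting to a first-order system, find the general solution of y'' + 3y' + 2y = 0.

y(t) = K_1e^(-t) + K_2e^(-2t)

Let x_1 = y, x_2 = y'. Then x_1' = x_2 and x_2' = -2x_1 - 3x_2.
A = [[0,1],[-2,-3]]; det(A-λI) = λ^2 + 3λ + 2.
Eigenvalues λ = -1, -2 with eigenvectors (1,-1), (1,-2).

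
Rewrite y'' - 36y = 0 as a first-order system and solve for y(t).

Let x_1 = y, x_2 = y'. Then x_1' = x_2 and x_2' = 36x_1.
A = [[0,1],[36,0]]; det(A-λI) = λ^2 - 36.
Eigenvalues λ = 6, -6 with eigenvectors (1,6), (1,-6).

y(t) = c_1e^(6t) + c_2e^(-6t)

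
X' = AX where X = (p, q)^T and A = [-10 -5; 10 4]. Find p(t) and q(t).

p(t) = -2K_1e^(-3t)sin(t) + K_1e^(-3t)cos(t) + K_2e^(-3t)sin(t) + 2K_2e^(-3t)cos(t), q(t) = 3K_1e^(-3t)sin(t) - K_1e^(-3t)cos(t) - K_2e^(-3t)sin(t) - 3K_2e^(-3t)cos(t)

Coefficient matrix A = [[-10, -5], [10, 4]].
Characteristic polynomial det(A - λI) = λ^2 + 6λ + 10 = 0.
Eigenvalues λ = -3 ± i (complex conjugate pair).
For λ=-3+i: an eigenvector is (1,-1) - i(-2,3) = (1 + 2i, -1 - 3i).
A real fundamental pair from Re and Im of e^((-3+i)t)v: X_1 = e^(-3t)(cos(t)·(1,-1) + sin(t)·(-2,3)), X_2 = e^(-3t)(sin(t)·(1,-1) - cos(t)·(-2,3)).
General solution: K_1X_1 + K_2X_2.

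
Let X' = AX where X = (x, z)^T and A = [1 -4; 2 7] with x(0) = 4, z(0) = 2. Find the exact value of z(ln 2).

208

A = [[1,-4],[2,7]]; eigenvalues λ = 5, 3.
Eigenvectors: (-1,1) for λ=5, (-2,1) for λ=3.
From the initial condition, c_1 = 8, c_2 = -6.
z(ln 2) = (8)(2^5)(1) + (-6)(2^3)(1) = 208.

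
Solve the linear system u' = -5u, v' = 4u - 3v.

Coefficient matrix A = [[-5, 0], [4, -3]].
Characteristic polynomial det(A - λI) = λ^2 + 8λ + 15 = 0.
Eigenvalues λ = -5, -3.
For λ=-5: (A-λI) row 2 is [4, 2], so an eigenvector is (-1, 2).
For λ=-3: (A-λI) row 1 is [-2, 0], so an eigenvector is (0, -1).
General solution: c_1e^(-5t)(-1,2) + c_2e^(-3t)(0,-1).

u(t) = -c_1e^(-5t), v(t) = 2c_1e^(-5t) - c_2e^(-3t)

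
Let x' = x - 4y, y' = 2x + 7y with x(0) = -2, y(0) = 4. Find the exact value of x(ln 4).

A = [[1,-4],[2,7]]; eigenvalues λ = 3, 5.
Eigenvectors: (-2,1) for λ=3, (-1,1) for λ=5.
From the initial condition, c_1 = -2, c_2 = 6.
x(ln 4) = (-2)(4^3)(-2) + (6)(4^5)(-1) = -5888.

-5888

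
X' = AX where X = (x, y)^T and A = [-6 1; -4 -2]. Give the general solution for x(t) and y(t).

Coefficient matrix A = [[-6, 1], [-4, -2]].
Characteristic polynomial det(A - λI) = λ^2 + 8λ + 16 = 0.
Single eigenvalue λ = -4 with algebraic multiplicity 2.
Eigenvector v = (-1,-2); generalized eigenvector w with (A-λI)w=v is (0,-1).
General solution: e^(-4t)[C_1·v + C_2·(t·v + w)].

x(t) = -C_1e^(-4t) - C_2te^(-4t), y(t) = -2C_1e^(-4t) - 2C_2te^(-4t) - C_2e^(-4t)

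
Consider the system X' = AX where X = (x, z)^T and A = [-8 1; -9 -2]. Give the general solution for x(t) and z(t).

Coefficient matrix A = [[-8, 1], [-9, -2]].
Characteristic polynomial det(A - λI) = λ^2 + 10λ + 25 = 0.
Single eigenvalue λ = -5 with algebraic multiplicity 2.
Eigenvector v = (-1,-3); generalized eigenvector w with (A-λI)w=v is (1,2).
General solution: e^(-5t)[K_1·v + K_2·(t·v + w)].

x(t) = -K_1e^(-5t) - K_2te^(-5t) + K_2e^(-5t), z(t) = -3K_1e^(-5t) - 3K_2te^(-5t) + 2K_2e^(-5t)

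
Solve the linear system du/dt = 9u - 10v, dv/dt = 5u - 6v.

u(t) = -C_1e^(-t) + 2C_2e^(4t), v(t) = -C_1e^(-t) + C_2e^(4t)

Coefficient matrix A = [[9, -10], [5, -6]].
Characteristic polynomial det(A - λI) = λ^2 - 3λ - 4 = 0.
Eigenvalues λ = -1, 4.
For λ=-1: (A-λI) row 1 is [10, -10], so an eigenvector is (-1, -1).
For λ=4: (A-λI) row 1 is [5, -10], so an eigenvector is (2, 1).
General solution: C_1e^(-t)(-1,-1) + C_2e^(4t)(2,1).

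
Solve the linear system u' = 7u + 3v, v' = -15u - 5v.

Coefficient matrix A = [[7, 3], [-15, -5]].
Characteristic polynomial det(A - λI) = λ^2 - 2λ + 10 = 0.
Eigenvalues λ = 1 ± 3i (complex conjugate pair).
For λ=1+3i: an eigenvector is (1,-2) - i(0,-1) = (1, -2 + i).
A real fundamental pair from Re and Im of e^((1+3i)t)v: X_1 = e^(t)(cos(3t)·(1,-2) + sin(3t)·(0,-1)), X_2 = e^(t)(sin(3t)·(1,-2) - cos(3t)·(0,-1)).
General solution: K_1X_1 + K_2X_2.

u(t) = K_1e^(t)cos(3t) + K_2e^(t)sin(3t), v(t) = -K_1e^(t)sin(3t) - 2K_1e^(t)cos(3t) - 2K_2e^(t)sin(3t) + K_2e^(t)cos(3t)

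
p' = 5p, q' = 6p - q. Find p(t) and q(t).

Coefficient matrix A = [[5, 0], [6, -1]].
Characteristic polynomial det(A - λI) = λ^2 - 4λ - 5 = 0.
Eigenvalues λ = -1, 5.
For λ=-1: (A-λI) row 1 is [6, 0], so an eigenvector is (0, 1).
For λ=5: (A-λI) row 2 is [6, -6], so an eigenvector is (-1, -1).
General solution: C_1e^(-t)(0,1) + C_2e^(5t)(-1,-1).

p(t) = -C_2e^(5t), q(t) = C_1e^(-t) - C_2e^(5t)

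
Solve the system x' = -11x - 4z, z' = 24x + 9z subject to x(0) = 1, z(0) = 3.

Coefficient matrix A = [[-11, -4], [24, 9]].
Characteristic polynomial det(A - λI) = λ^2 + 2λ - 3 = 0.
Eigenvalues λ = -3, 1.
For λ=-3: (A-λI) row 1 is [-8, -4], so an eigenvector is (1, -2).
For λ=1: (A-λI) row 1 is [-12, -4], so an eigenvector is (-1, 3).
General solution: C_1e^(-3t)(1,-2) + C_2e^(t)(-1,3).
Applying x(0)=1, z(0)=3 gives C_1=6, C_2=5.

x(t) = -5e^(t) + 6e^(-3t), z(t) = 15e^(t) - 12e^(-3t)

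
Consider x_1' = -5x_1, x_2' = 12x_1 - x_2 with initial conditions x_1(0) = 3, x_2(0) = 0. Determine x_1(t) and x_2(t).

x_1(t) = 3e^(-5t), x_2(t) = 9e^(-t) - 9e^(-5t)

Coefficient matrix A = [[-5, 0], [12, -1]].
Characteristic polynomial det(A - λI) = λ^2 + 6λ + 5 = 0.
Eigenvalues λ = -5, -1.
For λ=-5: (A-λI) row 2 is [12, 4], so an eigenvector is (-1, 3).
For λ=-1: (A-λI) row 1 is [-4, 0], so an eigenvector is (0, -1).
General solution: C_1e^(-5t)(-1,3) + C_2e^(-t)(0,-1).
Applying x_1(0)=3, x_2(0)=0 gives C_1=-3, C_2=-9.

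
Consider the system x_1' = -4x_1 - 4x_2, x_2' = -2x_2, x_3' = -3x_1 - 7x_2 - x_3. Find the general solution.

x_1(t) = C_1e^(-4t) - 2C_2e^(-2t), x_2(t) = C_2e^(-2t), x_3(t) = C_1e^(-4t) + C_2e^(-2t) + C_3e^(-t)

Coefficient matrix A = [[-4, -4, 0], [0, -2, 0], [-3, -7, -1]].
det(A - λI) = 0 gives eigenvalues λ = -4, -2, -1.
For λ=-4: eigenvector (1,0,1).
For λ=-2: eigenvector (-2,1,1).
For λ=-1: eigenvector (0,0,1).
General solution: C_1e^(-4t)(1,0,1) + C_2e^(-2t)(-2,1,1) + C_3e^(-t)(0,0,1).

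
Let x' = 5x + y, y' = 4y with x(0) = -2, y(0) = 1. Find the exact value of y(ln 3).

81

A = [[5,1],[0,4]]; eigenvalues λ = 4, 5.
Eigenvectors: (1,-1) for λ=4, (1,0) for λ=5.
From the initial condition, c_1 = -1, c_2 = -1.
y(ln 3) = (-1)(3^4)(-1) + (-1)(3^5)(0) = 81.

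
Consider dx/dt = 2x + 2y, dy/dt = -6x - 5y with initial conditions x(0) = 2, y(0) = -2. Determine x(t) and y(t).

Coefficient matrix A = [[2, 2], [-6, -5]].
Characteristic polynomial det(A - λI) = λ^2 + 3λ + 2 = 0.
Eigenvalues λ = -1, -2.
For λ=-1: (A-λI) row 1 is [3, 2], so an eigenvector is (2, -3).
For λ=-2: (A-λI) row 1 is [4, 2], so an eigenvector is (1, -2).
General solution: K_1e^(-t)(2,-3) + K_2e^(-2t)(1,-2).
Applying x(0)=2, y(0)=-2 gives K_1=2, K_2=-2.

x(t) = 4e^(-t) - 2e^(-2t), y(t) = -6e^(-t) + 4e^(-2t)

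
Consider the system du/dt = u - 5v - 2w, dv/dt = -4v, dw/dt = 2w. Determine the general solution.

u(t) = c_1e^(t) + c_2e^(-4t) - 2c_3e^(2t), v(t) = c_2e^(-4t), w(t) = c_3e^(2t)

Coefficient matrix A = [[1, -5, -2], [0, -4, 0], [0, 0, 2]].
det(A - λI) = 0 gives eigenvalues λ = 1, -4, 2.
For λ=1: eigenvector (1,0,0).
For λ=-4: eigenvector (1,1,0).
For λ=2: eigenvector (-2,0,1).
General solution: c_1e^(t)(1,0,0) + c_2e^(-4t)(1,1,0) + c_3e^(2t)(-2,0,1).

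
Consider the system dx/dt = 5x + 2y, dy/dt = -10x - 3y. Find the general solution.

x(t) = K_1e^(t)cos(2t) + K_2e^(t)sin(2t), y(t) = -K_1e^(t)sin(2t) - 2K_1e^(t)cos(2t) - 2K_2e^(t)sin(2t) + K_2e^(t)cos(2t)

Coefficient matrix A = [[5, 2], [-10, -3]].
Characteristic polynomial det(A - λI) = λ^2 - 2λ + 5 = 0.
Eigenvalues λ = 1 ± 2i (complex conjugate pair).
For λ=1+2i: an eigenvector is (1,-2) - i(0,-1) = (1, -2 + i).
A real fundamental pair from Re and Im of e^((1+2i)t)v: X_1 = e^(t)(cos(2t)·(1,-2) + sin(2t)·(0,-1)), X_2 = e^(t)(sin(2t)·(1,-2) - cos(2t)·(0,-1)).
General solution: K_1X_1 + K_2X_2.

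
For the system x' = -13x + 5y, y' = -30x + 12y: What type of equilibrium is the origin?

A = [[-13,5],[-30,12]]; det(A-λI) = λ^2 + λ - 6.
λ = 2, -3: opposite signs.

saddle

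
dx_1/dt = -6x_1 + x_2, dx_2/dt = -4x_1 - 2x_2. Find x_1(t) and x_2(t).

x_1(t) = -K_1e^(-4t) - K_2te^(-4t), x_2(t) = -2K_1e^(-4t) - 2K_2te^(-4t) - K_2e^(-4t)

Coefficient matrix A = [[-6, 1], [-4, -2]].
Characteristic polynomial det(A - λI) = λ^2 + 8λ + 16 = 0.
Single eigenvalue λ = -4 with algebraic multiplicity 2.
Eigenvector v = (-1,-2); generalized eigenvector w with (A-λI)w=v is (0,-1).
General solution: e^(-4t)[K_1·v + K_2·(t·v + w)].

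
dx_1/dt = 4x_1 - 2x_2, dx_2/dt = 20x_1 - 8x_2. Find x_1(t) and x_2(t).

Coefficient matrix A = [[4, -2], [20, -8]].
Characteristic polynomial det(A - λI) = λ^2 + 4λ + 8 = 0.
Eigenvalues λ = -2 ± 2i (complex conjugate pair).
For λ=-2+2i: an eigenvector is (-1,-3) - i(0,-1) = (-1, -3 + i).
A real fundamental pair from Re and Im of e^((-2+2i)t)v: X_1 = e^(-2t)(cos(2t)·(-1,-3) + sin(2t)·(0,-1)), X_2 = e^(-2t)(sin(2t)·(-1,-3) - cos(2t)·(0,-1)).
General solution: K_1X_1 + K_2X_2.

x_1(t) = -K_1e^(-2t)cos(2t) - K_2e^(-2t)sin(2t), x_2(t) = -K_1e^(-2t)sin(2t) - 3K_1e^(-2t)cos(2t) - 3K_2e^(-2t)sin(2t) + K_2e^(-2t)cos(2t)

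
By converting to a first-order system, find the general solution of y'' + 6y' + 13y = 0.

Let x_1 = y, x_2 = y'. Then x_1' = x_2 and x_2' = -13x_1 - 6x_2.
A = [[0,1],[-13,-6]]; det(A-λI) = λ^2 + 6λ + 13.
Eigenvalues λ = -3 ± 2i.

y(t) = c_1e^(-3t)cos(2t) + c_2e^(-3t)sin(2t)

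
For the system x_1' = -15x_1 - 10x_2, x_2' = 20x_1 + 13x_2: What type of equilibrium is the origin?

A = [[-15,-10],[20,13]]; det(A-λI) = λ^2 + 2λ + 5.
λ = -1 ± 2i: negative real part.

stable spiral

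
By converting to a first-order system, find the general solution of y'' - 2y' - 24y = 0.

y(t) = c_1e^(6t) + c_2e^(-4t)

Let x_1 = y, x_2 = y'. Then x_1' = x_2 and x_2' = 24x_1 + 2x_2.
A = [[0,1],[24,2]]; det(A-λI) = λ^2 - 2λ - 24.
Eigenvalues λ = 6, -4 with eigenvectors (1,6), (1,-4).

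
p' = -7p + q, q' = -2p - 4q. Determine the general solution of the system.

p(t) = -c_1e^(-6t) - c_2e^(-5t), q(t) = -c_1e^(-6t) - 2c_2e^(-5t)

Coefficient matrix A = [[-7, 1], [-2, -4]].
Characteristic polynomial det(A - λI) = λ^2 + 11λ + 30 = 0.
Eigenvalues λ = -6, -5.
For λ=-6: (A-λI) row 1 is [-1, 1], so an eigenvector is (-1, -1).
For λ=-5: (A-λI) row 1 is [-2, 1], so an eigenvector is (-1, -2).
General solution: c_1e^(-6t)(-1,-1) + c_2e^(-5t)(-1,-2).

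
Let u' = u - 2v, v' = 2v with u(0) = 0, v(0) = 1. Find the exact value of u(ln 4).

A = [[1,-2],[0,2]]; eigenvalues λ = 1, 2.
Eigenvectors: (1,0) for λ=1, (2,-1) for λ=2.
From the initial condition, c_1 = 2, c_2 = -1.
u(ln 4) = (2)(4^1)(1) + (-1)(4^2)(2) = -24.

-24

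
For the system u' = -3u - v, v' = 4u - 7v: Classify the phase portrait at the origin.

stable improper node

A = [[-3,-1],[4,-7]]; det(A-λI) = λ^2 + 10λ + 25.
repeated λ = -5 with a single eigenvector.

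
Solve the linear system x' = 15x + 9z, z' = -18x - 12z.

x(t) = -C_1e^(-3t) - C_2e^(6t), z(t) = 2C_1e^(-3t) + C_2e^(6t)

Coefficient matrix A = [[15, 9], [-18, -12]].
Characteristic polynomial det(A - λI) = λ^2 - 3λ - 18 = 0.
Eigenvalues λ = -3, 6.
For λ=-3: (A-λI) row 1 is [18, 9], so an eigenvector is (-1, 2).
For λ=6: (A-λI) row 1 is [9, 9], so an eigenvector is (-1, 1).
General solution: C_1e^(-3t)(-1,2) + C_2e^(6t)(-1,1).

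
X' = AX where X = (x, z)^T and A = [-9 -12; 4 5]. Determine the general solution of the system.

Coefficient matrix A = [[-9, -12], [4, 5]].
Characteristic polynomial det(A - λI) = λ^2 + 4λ + 3 = 0.
Eigenvalues λ = -1, -3.
For λ=-1: (A-λI) row 1 is [-8, -12], so an eigenvector is (-3, 2).
For λ=-3: (A-λI) row 1 is [-6, -12], so an eigenvector is (-2, 1).
General solution: c_1e^(-t)(-3,2) + c_2e^(-3t)(-2,1).

x(t) = -3c_1e^(-t) - 2c_2e^(-3t), z(t) = 2c_1e^(-t) + c_2e^(-3t)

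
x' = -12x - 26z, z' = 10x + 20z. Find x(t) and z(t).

Coefficient matrix A = [[-12, -26], [10, 20]].
Characteristic polynomial det(A - λI) = λ^2 - 8λ + 20 = 0.
Eigenvalues λ = 4 ± 2i (complex conjugate pair).
For λ=4+2i: an eigenvector is (-3,2) - i(-2,1) = (-3 + 2i, 2 - i).
A real fundamental pair from Re and Im of e^((4+2i)t)v: X_1 = e^(4t)(cos(2t)·(-3,2) + sin(2t)·(-2,1)), X_2 = e^(4t)(sin(2t)·(-3,2) - cos(2t)·(-2,1)).
General solution: C_1X_1 + C_2X_2.

x(t) = -2C_1e^(4t)sin(2t) - 3C_1e^(4t)cos(2t) - 3C_2e^(4t)sin(2t) + 2C_2e^(4t)cos(2t), z(t) = C_1e^(4t)sin(2t) + 2C_1e^(4t)cos(2t) + 2C_2e^(4t)sin(2t) - C_2e^(4t)cos(2t)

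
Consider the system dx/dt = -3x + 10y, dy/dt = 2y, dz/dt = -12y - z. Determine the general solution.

x(t) = c_1e^(-3t) + 2c_3e^(2t), y(t) = c_3e^(2t), z(t) = c_2e^(-t) - 4c_3e^(2t)

Coefficient matrix A = [[-3, 10, 0], [0, 2, 0], [0, -12, -1]].
det(A - λI) = 0 gives eigenvalues λ = -3, -1, 2.
For λ=-3: eigenvector (1,0,0).
For λ=-1: eigenvector (0,0,1).
For λ=2: eigenvector (2,1,-4).
General solution: c_1e^(-3t)(1,0,0) + c_2e^(-t)(0,0,1) + c_3e^(2t)(2,1,-4).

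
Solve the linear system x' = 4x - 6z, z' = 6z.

x(t) = -3c_1e^(6t) - c_2e^(4t), z(t) = c_1e^(6t)

Coefficient matrix A = [[4, -6], [0, 6]].
Characteristic polynomial det(A - λI) = λ^2 - 10λ + 24 = 0.
Eigenvalues λ = 6, 4.
For λ=6: (A-λI) row 1 is [-2, -6], so an eigenvector is (-3, 1).
For λ=4: (A-λI) row 1 is [0, -6], so an eigenvector is (-1, 0).
General solution: c_1e^(6t)(-3,1) + c_2e^(4t)(-1,0).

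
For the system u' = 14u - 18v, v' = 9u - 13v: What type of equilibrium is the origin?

A = [[14,-18],[9,-13]]; det(A-λI) = λ^2 - λ - 20.
λ = 5, -4: opposite signs.

saddle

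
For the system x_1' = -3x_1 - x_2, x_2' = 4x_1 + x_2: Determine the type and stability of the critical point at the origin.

A = [[-3,-1],[4,1]]; det(A-λI) = λ^2 + 2λ + 1.
repeated λ = -1 with a single eigenvector.

stable improper node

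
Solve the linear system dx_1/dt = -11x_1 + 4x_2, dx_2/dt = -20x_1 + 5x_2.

x_1(t) = -c_1e^(-3t)sin(4t) + c_2e^(-3t)cos(4t), x_2(t) = -2c_1e^(-3t)sin(4t) - c_1e^(-3t)cos(4t) - c_2e^(-3t)sin(4t) + 2c_2e^(-3t)cos(4t)

Coefficient matrix A = [[-11, 4], [-20, 5]].
Characteristic polynomial det(A - λI) = λ^2 + 6λ + 25 = 0.
Eigenvalues λ = -3 ± 4i (complex conjugate pair).
For λ=-3+4i: an eigenvector is (0,-1) - i(-1,-2) = (0 + i, -1 + 2i).
A real fundamental pair from Re and Im of e^((-3+4i)t)v: X_1 = e^(-3t)(cos(4t)·(0,-1) + sin(4t)·(-1,-2)), X_2 = e^(-3t)(sin(4t)·(0,-1) - cos(4t)·(-1,-2)).
General solution: c_1X_1 + c_2X_2.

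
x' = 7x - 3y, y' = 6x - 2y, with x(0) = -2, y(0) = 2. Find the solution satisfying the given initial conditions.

Coefficient matrix A = [[7, -3], [6, -2]].
Characteristic polynomial det(A - λI) = λ^2 - 5λ + 4 = 0.
Eigenvalues λ = 1, 4.
For λ=1: (A-λI) row 1 is [6, -3], so an eigenvector is (-1, -2).
For λ=4: (A-λI) row 1 is [3, -3], so an eigenvector is (-1, -1).
General solution: C_1e^(t)(-1,-2) + C_2e^(4t)(-1,-1).
Applying x(0)=-2, y(0)=2 gives C_1=-4, C_2=6.

x(t) = -6e^(4t) + 4e^(t), y(t) = -6e^(4t) + 8e^(t)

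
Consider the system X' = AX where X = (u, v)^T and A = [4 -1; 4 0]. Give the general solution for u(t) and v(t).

Coefficient matrix A = [[4, -1], [4, 0]].
Characteristic polynomial det(A - λI) = λ^2 - 4λ + 4 = 0.
Single eigenvalue λ = 2 with algebraic multiplicity 2.
Eigenvector v = (1,2); generalized eigenvector w with (A-λI)w=v is (1,1).
General solution: e^(2t)[c_1·v + c_2·(t·v + w)].

u(t) = c_1e^(2t) + c_2te^(2t) + c_2e^(2t), v(t) = 2c_1e^(2t) + 2c_2te^(2t) + c_2e^(2t)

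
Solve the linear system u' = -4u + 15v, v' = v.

Coefficient matrix A = [[-4, 15], [0, 1]].
Characteristic polynomial det(A - λI) = λ^2 + 3λ - 4 = 0.
Eigenvalues λ = -4, 1.
For λ=-4: (A-λI) row 1 is [0, 15], so an eigenvector is (1, 0).
For λ=1: (A-λI) row 1 is [-5, 15], so an eigenvector is (3, 1).
General solution: K_1e^(-4t)(1,0) + K_2e^(t)(3,1).

u(t) = K_1e^(-4t) + 3K_2e^(t), v(t) = K_2e^(t)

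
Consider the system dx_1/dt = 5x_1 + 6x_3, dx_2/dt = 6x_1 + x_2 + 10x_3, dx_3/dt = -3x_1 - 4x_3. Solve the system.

Coefficient matrix A = [[5, 0, 6], [6, 1, 10], [-3, 0, -4]].
det(A - λI) = 0 gives eigenvalues λ = 2, 1, -1.
For λ=2: eigenvector (2,2,-1).
For λ=1: eigenvector (0,1,0).
For λ=-1: eigenvector (-1,-2,1).
General solution: C_1e^(2t)(2,2,-1) + C_2e^(t)(0,1,0) + C_3e^(-t)(-1,-2,1).

x_1(t) = 2C_1e^(2t) - C_3e^(-t), x_2(t) = 2C_1e^(2t) + C_2e^(t) - 2C_3e^(-t), x_3(t) = -C_1e^(2t) + C_3e^(-t)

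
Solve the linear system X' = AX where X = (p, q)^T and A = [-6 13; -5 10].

Coefficient matrix A = [[-6, 13], [-5, 10]].
Characteristic polynomial det(A - λI) = λ^2 - 4λ + 5 = 0.
Eigenvalues λ = 2 ± i (complex conjugate pair).
For λ=2+i: an eigenvector is (-2,-1) - i(3,2) = (-2 - 3i, -1 - 2i).
A real fundamental pair from Re and Im of e^((2+i)t)v: X_1 = e^(2t)(cos(t)·(-2,-1) + sin(t)·(3,2)), X_2 = e^(2t)(sin(t)·(-2,-1) - cos(t)·(3,2)).
General solution: C_1X_1 + C_2X_2.

p(t) = 3C_1e^(2t)sin(t) - 2C_1e^(2t)cos(t) - 2C_2e^(2t)sin(t) - 3C_2e^(2t)cos(t), q(t) = 2C_1e^(2t)sin(t) - C_1e^(2t)cos(t) - C_2e^(2t)sin(t) - 2C_2e^(2t)cos(t)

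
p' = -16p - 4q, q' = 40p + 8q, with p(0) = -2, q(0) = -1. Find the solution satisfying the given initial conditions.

Coefficient matrix A = [[-16, -4], [40, 8]].
Characteristic polynomial det(A - λI) = λ^2 + 8λ + 32 = 0.
Eigenvalues λ = -4 ± 4i (complex conjugate pair).
For λ=-4+4i: an eigenvector is (1,-3) - i(0,1) = (1, -3 - i).
A real fundamental pair from Re and Im of e^((-4+4i)t)v: X_1 = e^(-4t)(cos(4t)·(1,-3) + sin(4t)·(0,1)), X_2 = e^(-4t)(sin(4t)·(1,-3) - cos(4t)·(0,1)).
General solution: C_1X_1 + C_2X_2.
Applying p(0)=-2, q(0)=-1 gives C_1=-2, C_2=7.

p(t) = 7e^(-4t)sin(4t) - 2e^(-4t)cos(4t), q(t) = -23e^(-4t)sin(4t) - e^(-4t)cos(4t)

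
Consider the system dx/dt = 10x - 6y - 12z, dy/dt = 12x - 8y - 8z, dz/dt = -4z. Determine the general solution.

Coefficient matrix A = [[10, -6, -12], [12, -8, -8], [0, 0, -4]].
det(A - λI) = 0 gives eigenvalues λ = -4, 4, -2.
For λ=-4: eigenvector (0,-2,1).
For λ=4: eigenvector (-1,-1,0).
For λ=-2: eigenvector (1,2,0).
General solution: c_1e^(-4t)(0,-2,1) + c_2e^(4t)(-1,-1,0) + c_3e^(-2t)(1,2,0).

x(t) = -c_2e^(4t) + c_3e^(-2t), y(t) = -2c_1e^(-4t) - c_2e^(4t) + 2c_3e^(-2t), z(t) = c_1e^(-4t)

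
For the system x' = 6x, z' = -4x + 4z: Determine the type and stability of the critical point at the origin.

unstable node

A = [[6,0],[-4,4]]; det(A-λI) = λ^2 - 10λ + 24.
λ = 4, 6: both positive.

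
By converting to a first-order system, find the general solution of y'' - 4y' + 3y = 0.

Let x_1 = y, x_2 = y'. Then x_1' = x_2 and x_2' = -3x_1 + 4x_2.
A = [[0,1],[-3,4]]; det(A-λI) = λ^2 - 4λ + 3.
Eigenvalues λ = 1, 3 with eigenvectors (1,1), (1,3).

y(t) = K_1e^(t) + K_2e^(3t)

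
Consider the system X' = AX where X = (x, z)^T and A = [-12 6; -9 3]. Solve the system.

x(t) = -2K_1e^(-3t) - K_2e^(-6t), z(t) = -3K_1e^(-3t) - K_2e^(-6t)

Coefficient matrix A = [[-12, 6], [-9, 3]].
Characteristic polynomial det(A - λI) = λ^2 + 9λ + 18 = 0.
Eigenvalues λ = -3, -6.
For λ=-3: (A-λI) row 1 is [-9, 6], so an eigenvector is (-2, -3).
For λ=-6: (A-λI) row 1 is [-6, 6], so an eigenvector is (-1, -1).
General solution: K_1e^(-3t)(-2,-3) + K_2e^(-6t)(-1,-1).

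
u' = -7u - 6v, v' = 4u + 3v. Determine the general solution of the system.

u(t) = K_1e^(-t) - 3K_2e^(-3t), v(t) = -K_1e^(-t) + 2K_2e^(-3t)

Coefficient matrix A = [[-7, -6], [4, 3]].
Characteristic polynomial det(A - λI) = λ^2 + 4λ + 3 = 0.
Eigenvalues λ = -1, -3.
For λ=-1: (A-λI) row 1 is [-6, -6], so an eigenvector is (1, -1).
For λ=-3: (A-λI) row 1 is [-4, -6], so an eigenvector is (-3, 2).
General solution: K_1e^(-t)(1,-1) + K_2e^(-3t)(-3,2).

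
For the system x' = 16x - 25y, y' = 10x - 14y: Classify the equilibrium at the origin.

A = [[16,-25],[10,-14]]; det(A-λI) = λ^2 - 2λ + 26.
λ = 1 ± 5i: positive real part.

unstable spiral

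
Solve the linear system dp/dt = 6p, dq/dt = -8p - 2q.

p(t) = C_2e^(6t), q(t) = -C_1e^(-2t) - C_2e^(6t)

Coefficient matrix A = [[6, 0], [-8, -2]].
Characteristic polynomial det(A - λI) = λ^2 - 4λ - 12 = 0.
Eigenvalues λ = -2, 6.
For λ=-2: (A-λI) row 1 is [8, 0], so an eigenvector is (0, -1).
For λ=6: (A-λI) row 2 is [-8, -8], so an eigenvector is (1, -1).
General solution: C_1e^(-2t)(0,-1) + C_2e^(6t)(1,-1).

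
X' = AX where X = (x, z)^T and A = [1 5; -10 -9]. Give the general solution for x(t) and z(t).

x(t) = -c_1e^(-4t)sin(5t) + c_2e^(-4t)cos(5t), z(t) = c_1e^(-4t)sin(5t) - c_1e^(-4t)cos(5t) - c_2e^(-4t)sin(5t) - c_2e^(-4t)cos(5t)

Coefficient matrix A = [[1, 5], [-10, -9]].
Characteristic polynomial det(A - λI) = λ^2 + 8λ + 41 = 0.
Eigenvalues λ = -4 ± 5i (complex conjugate pair).
For λ=-4+5i: an eigenvector is (0,-1) - i(-1,1) = (0 + i, -1 - i).
A real fundamental pair from Re and Im of e^((-4+5i)t)v: X_1 = e^(-4t)(cos(5t)·(0,-1) + sin(5t)·(-1,1)), X_2 = e^(-4t)(sin(5t)·(0,-1) - cos(5t)·(-1,1)).
General solution: c_1X_1 + c_2X_2.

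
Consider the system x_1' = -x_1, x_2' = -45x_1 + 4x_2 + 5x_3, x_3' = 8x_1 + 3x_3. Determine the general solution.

Coefficient matrix A = [[-1, 0, 0], [-45, 4, 5], [8, 0, 3]].
det(A - λI) = 0 gives eigenvalues λ = 4, -1, 3.
For λ=4: eigenvector (0,1,0).
For λ=-1: eigenvector (1,11,-2).
For λ=3: eigenvector (0,-5,1).
General solution: C_1e^(4t)(0,1,0) + C_2e^(-t)(1,11,-2) + C_3e^(3t)(0,-5,1).

x_1(t) = C_2e^(-t), x_2(t) = C_1e^(4t) + 11C_2e^(-t) - 5C_3e^(3t), x_3(t) = -2C_2e^(-t) + C_3e^(3t)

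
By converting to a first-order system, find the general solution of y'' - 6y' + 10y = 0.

Let x_1 = y, x_2 = y'. Then x_1' = x_2 and x_2' = -10x_1 + 6x_2.
A = [[0,1],[-10,6]]; det(A-λI) = λ^2 - 6λ + 10.
Eigenvalues λ = 3 ± i.

y(t) = K_1e^(3t)cos(t) + K_2e^(3t)sin(t)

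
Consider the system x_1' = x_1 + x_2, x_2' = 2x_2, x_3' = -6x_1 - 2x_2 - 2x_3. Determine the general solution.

Coefficient matrix A = [[1, 1, 0], [0, 2, 0], [-6, -2, -2]].
det(A - λI) = 0 gives eigenvalues λ = 1, 2, -2.
For λ=1: eigenvector (1,0,-2).
For λ=2: eigenvector (1,1,-2).
For λ=-2: eigenvector (0,0,1).
General solution: C_1e^(t)(1,0,-2) + C_2e^(2t)(1,1,-2) + C_3e^(-2t)(0,0,1).

x_1(t) = C_1e^(t) + C_2e^(2t), x_2(t) = C_2e^(2t), x_3(t) = -2C_1e^(t) - 2C_2e^(2t) + C_3e^(-2t)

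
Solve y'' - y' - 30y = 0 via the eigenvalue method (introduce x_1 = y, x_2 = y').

Let x_1 = y, x_2 = y'. Then x_1' = x_2 and x_2' = 30x_1 + x_2.
A = [[0,1],[30,1]]; det(A-λI) = λ^2 - λ - 30.
Eigenvalues λ = -5, 6 with eigenvectors (1,-5), (1,6).

y(t) = C_1e^(-5t) + C_2e^(6t)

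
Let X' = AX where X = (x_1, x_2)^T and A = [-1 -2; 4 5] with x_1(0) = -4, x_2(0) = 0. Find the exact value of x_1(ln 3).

84

A = [[-1,-2],[4,5]]; eigenvalues λ = 3, 1.
Eigenvectors: (1,-2) for λ=3, (1,-1) for λ=1.
From the initial condition, c_1 = 4, c_2 = -8.
x_1(ln 3) = (4)(3^3)(1) + (-8)(3^1)(1) = 84.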